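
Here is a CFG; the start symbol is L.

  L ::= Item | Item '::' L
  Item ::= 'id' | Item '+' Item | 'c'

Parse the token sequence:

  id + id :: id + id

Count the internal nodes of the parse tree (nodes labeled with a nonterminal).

8

[L [Item [Item id] + [Item id]] :: [L [Item [Item id] + [Item id]]]]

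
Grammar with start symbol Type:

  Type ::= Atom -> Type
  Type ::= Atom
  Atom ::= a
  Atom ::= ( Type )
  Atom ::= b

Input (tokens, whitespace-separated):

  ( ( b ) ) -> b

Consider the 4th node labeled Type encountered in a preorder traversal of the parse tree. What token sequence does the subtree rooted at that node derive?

[Type [Atom ( [Type [Atom ( [Type [Atom b]] )]] )] -> [Type [Atom b]]]

b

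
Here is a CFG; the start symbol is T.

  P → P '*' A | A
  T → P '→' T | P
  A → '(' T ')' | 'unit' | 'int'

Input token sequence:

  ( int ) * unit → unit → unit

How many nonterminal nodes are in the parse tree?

[T [P [P [A ( [T [P [A int]]] )]] * [A unit]] → [T [P [A unit]] → [T [P [A unit]]]]]

14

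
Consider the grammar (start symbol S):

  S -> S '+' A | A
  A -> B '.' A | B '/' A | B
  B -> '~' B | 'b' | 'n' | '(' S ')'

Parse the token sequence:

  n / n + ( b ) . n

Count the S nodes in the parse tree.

[S [S [A [B n] / [A [B n]]]] + [A [B ( [S [A [B b]]] )] . [A [B n]]]]

3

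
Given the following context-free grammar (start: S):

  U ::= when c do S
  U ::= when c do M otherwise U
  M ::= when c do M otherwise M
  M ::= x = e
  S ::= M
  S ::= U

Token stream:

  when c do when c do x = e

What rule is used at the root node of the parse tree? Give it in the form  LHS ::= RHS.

[S [U when c do [S [U when c do [S [M x = e]]]]]]

S ::= U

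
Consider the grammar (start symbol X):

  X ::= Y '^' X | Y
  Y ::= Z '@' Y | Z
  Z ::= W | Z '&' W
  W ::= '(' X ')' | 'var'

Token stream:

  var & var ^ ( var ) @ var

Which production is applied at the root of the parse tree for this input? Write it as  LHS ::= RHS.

X ::= Y '^' X

[X [Y [Z [Z [W var]] & [W var]]] ^ [X [Y [Z [W ( [X [Y [Z [W var]]]] )]] @ [Y [Z [W var]]]]]]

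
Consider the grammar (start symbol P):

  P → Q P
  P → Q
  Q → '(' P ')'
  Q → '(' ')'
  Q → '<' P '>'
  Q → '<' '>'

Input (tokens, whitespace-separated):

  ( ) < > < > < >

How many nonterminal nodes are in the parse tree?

8

[P [Q ( )] [P [Q < >] [P [Q < >] [P [Q < >]]]]]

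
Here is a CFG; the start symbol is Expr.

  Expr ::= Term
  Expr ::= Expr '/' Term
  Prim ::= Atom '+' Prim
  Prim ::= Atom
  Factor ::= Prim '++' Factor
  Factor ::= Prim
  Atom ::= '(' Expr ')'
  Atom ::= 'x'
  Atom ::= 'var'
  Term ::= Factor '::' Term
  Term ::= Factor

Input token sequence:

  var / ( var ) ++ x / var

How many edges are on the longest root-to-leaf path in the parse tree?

11

[Expr [Expr [Expr [Term [Factor [Prim [Atom var]]]]] / [Term [Factor [Prim [Atom ( [Expr [Term [Factor [Prim [Atom var]]]]] )]] ++ [Factor [Prim [Atom x]]]]]] / [Term [Factor [Prim [Atom var]]]]]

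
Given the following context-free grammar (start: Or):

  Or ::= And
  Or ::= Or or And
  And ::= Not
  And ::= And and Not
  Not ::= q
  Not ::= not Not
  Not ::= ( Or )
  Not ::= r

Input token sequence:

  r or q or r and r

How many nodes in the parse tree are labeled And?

[Or [Or [Or [And [Not r]]] or [And [Not q]]] or [And [And [Not r]] and [Not r]]]

4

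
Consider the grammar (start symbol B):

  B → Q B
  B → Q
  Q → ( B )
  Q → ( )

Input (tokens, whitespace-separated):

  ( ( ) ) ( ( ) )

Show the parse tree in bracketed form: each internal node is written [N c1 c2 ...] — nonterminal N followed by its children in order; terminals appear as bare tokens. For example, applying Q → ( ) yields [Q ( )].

B
Q B
( B ) B
( Q ) B
( ( ) ) B
( ( ) ) Q
( ( ) ) ( B )
( ( ) ) ( Q )
( ( ) ) ( ( ) )

[B [Q ( [B [Q ( )]] )] [B [Q ( [B [Q ( )]] )]]]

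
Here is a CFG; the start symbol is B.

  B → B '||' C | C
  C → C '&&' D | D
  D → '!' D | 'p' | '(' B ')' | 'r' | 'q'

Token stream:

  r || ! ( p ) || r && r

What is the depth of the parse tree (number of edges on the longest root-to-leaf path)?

8

[B [B [B [C [D r]]] || [C [D ! [D ( [B [C [D p]]] )]]]] || [C [C [D r]] && [D r]]]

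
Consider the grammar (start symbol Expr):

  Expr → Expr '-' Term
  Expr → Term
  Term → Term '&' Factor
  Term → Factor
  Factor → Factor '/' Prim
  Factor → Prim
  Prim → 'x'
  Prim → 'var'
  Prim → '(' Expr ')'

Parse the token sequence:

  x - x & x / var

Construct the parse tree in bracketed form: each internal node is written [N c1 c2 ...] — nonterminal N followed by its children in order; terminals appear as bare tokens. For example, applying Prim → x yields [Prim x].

[Expr [Expr [Term [Factor [Prim x]]]] - [Term [Term [Factor [Prim x]]] & [Factor [Factor [Prim x]] / [Prim var]]]]

Expr
Expr - Term
Term - Term
Factor - Term
Prim - Term
x - Term
x - Term & Factor
x - Factor & Factor
x - Prim & Factor
x - x & Factor
x - x & Factor / Prim
x - x & Prim / Prim
x - x & x / Prim
x - x & x / var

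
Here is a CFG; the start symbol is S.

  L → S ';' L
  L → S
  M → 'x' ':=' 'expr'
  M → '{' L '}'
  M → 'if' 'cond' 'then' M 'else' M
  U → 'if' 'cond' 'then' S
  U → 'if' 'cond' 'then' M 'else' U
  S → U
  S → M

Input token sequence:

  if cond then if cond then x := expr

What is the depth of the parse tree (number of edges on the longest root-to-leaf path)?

6

[S [U if cond then [S [U if cond then [S [M x := expr]]]]]]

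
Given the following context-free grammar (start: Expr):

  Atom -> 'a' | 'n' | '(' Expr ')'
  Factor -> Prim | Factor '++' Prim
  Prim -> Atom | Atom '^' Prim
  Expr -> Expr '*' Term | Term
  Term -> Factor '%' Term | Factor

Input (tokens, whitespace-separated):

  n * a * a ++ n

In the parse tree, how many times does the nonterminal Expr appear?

3

[Expr [Expr [Expr [Term [Factor [Prim [Atom n]]]]] * [Term [Factor [Prim [Atom a]]]]] * [Term [Factor [Factor [Prim [Atom a]]] ++ [Prim [Atom n]]]]]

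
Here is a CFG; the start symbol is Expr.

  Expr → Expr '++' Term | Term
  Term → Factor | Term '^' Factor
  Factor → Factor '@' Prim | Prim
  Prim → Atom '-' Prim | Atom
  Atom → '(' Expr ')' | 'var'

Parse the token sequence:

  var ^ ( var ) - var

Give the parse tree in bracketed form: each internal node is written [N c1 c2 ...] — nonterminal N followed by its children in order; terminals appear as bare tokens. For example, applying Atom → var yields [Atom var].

Expr
Term
Term ^ Factor
Factor ^ Factor
Prim ^ Factor
Atom ^ Factor
var ^ Factor
var ^ Prim
var ^ Atom - Prim
var ^ ( Expr ) - Prim
var ^ ( Term ) - Prim
var ^ ( Factor ) - Prim
var ^ ( Prim ) - Prim
var ^ ( Atom ) - Prim
var ^ ( var ) - Prim
var ^ ( var ) - Atom
var ^ ( var ) - var

[Expr [Term [Term [Factor [Prim [Atom var]]]] ^ [Factor [Prim [Atom ( [Expr [Term [Factor [Prim [Atom var]]]]] )] - [Prim [Atom var]]]]]]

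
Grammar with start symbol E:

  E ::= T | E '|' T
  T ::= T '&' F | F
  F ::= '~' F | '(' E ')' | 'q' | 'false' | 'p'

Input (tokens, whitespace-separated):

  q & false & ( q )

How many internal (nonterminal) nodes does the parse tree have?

[E [T [T [T [F q]] & [F false]] & [F ( [E [T [F q]]] )]]]

10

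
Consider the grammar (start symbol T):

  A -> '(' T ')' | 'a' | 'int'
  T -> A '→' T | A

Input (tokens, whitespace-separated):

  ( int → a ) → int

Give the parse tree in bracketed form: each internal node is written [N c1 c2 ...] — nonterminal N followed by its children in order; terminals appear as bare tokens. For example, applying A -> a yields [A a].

[T [A ( [T [A int] → [T [A a]]] )] → [T [A int]]]

T
A → T
( T ) → T
( A → T ) → T
( int → T ) → T
( int → A ) → T
( int → a ) → T
( int → a ) → A
( int → a ) → int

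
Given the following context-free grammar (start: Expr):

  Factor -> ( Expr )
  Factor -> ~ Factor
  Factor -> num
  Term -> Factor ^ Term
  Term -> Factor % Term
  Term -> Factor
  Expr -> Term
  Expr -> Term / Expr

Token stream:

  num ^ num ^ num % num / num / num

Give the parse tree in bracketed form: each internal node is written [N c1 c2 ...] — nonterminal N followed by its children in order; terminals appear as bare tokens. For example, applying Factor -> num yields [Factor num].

[Expr [Term [Factor num] ^ [Term [Factor num] ^ [Term [Factor num] % [Term [Factor num]]]]] / [Expr [Term [Factor num]] / [Expr [Term [Factor num]]]]]

Expr
Term / Expr
Factor ^ Term / Expr
num ^ Term / Expr
num ^ Factor ^ Term / Expr
num ^ num ^ Term / Expr
num ^ num ^ Factor % Term / Expr
num ^ num ^ num % Term / Expr
num ^ num ^ num % Factor / Expr
num ^ num ^ num % num / Expr
num ^ num ^ num % num / Term / Expr
num ^ num ^ num % num / Factor / Expr
num ^ num ^ num % num / num / Expr
num ^ num ^ num % num / num / Term
num ^ num ^ num % num / num / Factor
num ^ num ^ num % num / num / num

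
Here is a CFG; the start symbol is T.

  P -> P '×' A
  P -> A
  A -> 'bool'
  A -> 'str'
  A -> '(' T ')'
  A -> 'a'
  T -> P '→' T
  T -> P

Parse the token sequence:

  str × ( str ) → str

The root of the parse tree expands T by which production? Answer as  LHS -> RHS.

T -> P '→' T

[T [P [P [A str]] × [A ( [T [P [A str]]] )]] → [T [P [A str]]]]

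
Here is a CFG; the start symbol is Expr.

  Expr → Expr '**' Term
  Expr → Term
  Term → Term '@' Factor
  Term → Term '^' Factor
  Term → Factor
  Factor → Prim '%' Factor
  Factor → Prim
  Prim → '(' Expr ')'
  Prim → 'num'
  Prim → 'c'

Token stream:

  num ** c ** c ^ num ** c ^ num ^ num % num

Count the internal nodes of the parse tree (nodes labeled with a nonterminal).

[Expr [Expr [Expr [Expr [Term [Factor [Prim num]]]] ** [Term [Factor [Prim c]]]] ** [Term [Term [Factor [Prim c]]] ^ [Factor [Prim num]]]] ** [Term [Term [Term [Factor [Prim c]]] ^ [Factor [Prim num]]] ^ [Factor [Prim num] % [Factor [Prim num]]]]]

27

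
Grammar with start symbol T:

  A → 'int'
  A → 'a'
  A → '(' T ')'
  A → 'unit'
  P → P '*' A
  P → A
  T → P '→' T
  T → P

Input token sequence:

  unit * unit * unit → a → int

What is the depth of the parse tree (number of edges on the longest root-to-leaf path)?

5

[T [P [P [P [A unit]] * [A unit]] * [A unit]] → [T [P [A a]] → [T [P [A int]]]]]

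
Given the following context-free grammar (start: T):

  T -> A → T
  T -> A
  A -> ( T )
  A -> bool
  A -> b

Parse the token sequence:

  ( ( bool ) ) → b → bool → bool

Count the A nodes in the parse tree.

[T [A ( [T [A ( [T [A bool]] )]] )] → [T [A b] → [T [A bool] → [T [A bool]]]]]

6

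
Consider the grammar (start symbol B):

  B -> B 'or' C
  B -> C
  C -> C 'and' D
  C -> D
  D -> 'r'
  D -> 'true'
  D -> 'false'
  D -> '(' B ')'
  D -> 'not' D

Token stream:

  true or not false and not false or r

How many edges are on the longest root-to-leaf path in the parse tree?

6

[B [B [B [C [D true]]] or [C [C [D not [D false]]] and [D not [D false]]]] or [C [D r]]]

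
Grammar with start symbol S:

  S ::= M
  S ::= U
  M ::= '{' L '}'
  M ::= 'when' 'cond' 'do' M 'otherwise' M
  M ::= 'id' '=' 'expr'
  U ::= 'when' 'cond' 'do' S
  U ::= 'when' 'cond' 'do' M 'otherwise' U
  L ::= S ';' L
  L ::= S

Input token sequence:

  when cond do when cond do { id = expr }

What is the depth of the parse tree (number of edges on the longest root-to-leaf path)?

9

[S [U when cond do [S [U when cond do [S [M { [L [S [M id = expr]]] }]]]]]]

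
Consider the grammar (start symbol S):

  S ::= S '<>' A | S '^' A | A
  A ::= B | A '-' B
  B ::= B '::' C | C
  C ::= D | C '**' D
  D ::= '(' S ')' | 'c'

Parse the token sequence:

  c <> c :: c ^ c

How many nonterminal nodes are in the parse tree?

18

[S [S [S [A [B [C [D c]]]]] <> [A [B [B [C [D c]]] :: [C [D c]]]]] ^ [A [B [C [D c]]]]]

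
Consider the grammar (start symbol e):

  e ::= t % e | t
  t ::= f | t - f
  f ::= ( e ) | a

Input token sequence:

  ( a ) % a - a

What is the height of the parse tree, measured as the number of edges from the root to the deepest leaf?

[e [t [f ( [e [t [f a]]] )]] % [e [t [t [f a]] - [f a]]]]

6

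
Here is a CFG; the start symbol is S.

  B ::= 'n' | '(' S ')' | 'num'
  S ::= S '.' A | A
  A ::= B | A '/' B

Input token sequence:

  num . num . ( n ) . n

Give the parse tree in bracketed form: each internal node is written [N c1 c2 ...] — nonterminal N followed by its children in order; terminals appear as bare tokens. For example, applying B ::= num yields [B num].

[S [S [S [S [A [B num]]] . [A [B num]]] . [A [B ( [S [A [B n]]] )]]] . [A [B n]]]

S
S . A
S . A . A
S . A . A . A
A . A . A . A
B . A . A . A
num . A . A . A
num . B . A . A
num . num . A . A
num . num . B . A
num . num . ( S ) . A
num . num . ( A ) . A
num . num . ( B ) . A
num . num . ( n ) . A
num . num . ( n ) . B
num . num . ( n ) . n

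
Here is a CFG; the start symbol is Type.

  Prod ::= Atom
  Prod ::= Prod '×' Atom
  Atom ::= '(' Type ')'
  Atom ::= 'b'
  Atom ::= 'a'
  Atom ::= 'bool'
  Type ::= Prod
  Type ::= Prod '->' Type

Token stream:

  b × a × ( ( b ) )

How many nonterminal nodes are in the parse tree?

13

[Type [Prod [Prod [Prod [Atom b]] × [Atom a]] × [Atom ( [Type [Prod [Atom ( [Type [Prod [Atom b]]] )]]] )]]]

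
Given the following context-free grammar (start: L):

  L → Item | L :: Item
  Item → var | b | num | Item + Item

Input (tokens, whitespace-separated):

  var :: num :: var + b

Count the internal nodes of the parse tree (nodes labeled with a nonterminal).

[L [L [L [Item var]] :: [Item num]] :: [Item [Item var] + [Item b]]]

8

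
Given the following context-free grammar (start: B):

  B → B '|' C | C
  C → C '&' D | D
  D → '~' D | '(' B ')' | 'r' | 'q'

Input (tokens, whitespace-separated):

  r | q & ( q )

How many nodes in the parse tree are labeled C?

4

[B [B [C [D r]]] | [C [C [D q]] & [D ( [B [C [D q]]] )]]]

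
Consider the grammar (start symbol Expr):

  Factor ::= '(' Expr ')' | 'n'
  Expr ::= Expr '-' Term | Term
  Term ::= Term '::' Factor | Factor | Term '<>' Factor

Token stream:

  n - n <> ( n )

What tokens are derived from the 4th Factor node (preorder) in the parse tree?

[Expr [Expr [Term [Factor n]]] - [Term [Term [Factor n]] <> [Factor ( [Expr [Term [Factor n]]] )]]]

n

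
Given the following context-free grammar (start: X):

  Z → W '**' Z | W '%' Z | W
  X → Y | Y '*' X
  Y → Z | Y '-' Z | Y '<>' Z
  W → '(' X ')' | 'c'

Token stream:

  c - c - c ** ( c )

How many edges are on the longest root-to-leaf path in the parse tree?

9

[X [Y [Y [Y [Z [W c]]] - [Z [W c]]] - [Z [W c] ** [Z [W ( [X [Y [Z [W c]]]] )]]]]]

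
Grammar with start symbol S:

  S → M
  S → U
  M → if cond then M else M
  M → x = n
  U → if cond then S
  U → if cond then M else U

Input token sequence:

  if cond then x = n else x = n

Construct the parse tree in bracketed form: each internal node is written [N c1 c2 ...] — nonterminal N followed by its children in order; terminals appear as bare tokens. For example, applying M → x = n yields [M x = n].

[S [M if cond then [M x = n] else [M x = n]]]

S
M
if cond then M else M
if cond then x = n else M
if cond then x = n else x = n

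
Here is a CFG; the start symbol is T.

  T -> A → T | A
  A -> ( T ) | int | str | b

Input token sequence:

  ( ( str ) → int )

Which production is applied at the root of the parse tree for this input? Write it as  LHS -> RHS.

[T [A ( [T [A ( [T [A str]] )] → [T [A int]]] )]]

T -> A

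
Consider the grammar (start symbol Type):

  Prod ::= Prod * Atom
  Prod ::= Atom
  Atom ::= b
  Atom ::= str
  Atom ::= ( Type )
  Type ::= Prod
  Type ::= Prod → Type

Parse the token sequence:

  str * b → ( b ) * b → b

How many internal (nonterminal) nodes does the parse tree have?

[Type [Prod [Prod [Atom str]] * [Atom b]] → [Type [Prod [Prod [Atom ( [Type [Prod [Atom b]]] )]] * [Atom b]] → [Type [Prod [Atom b]]]]]

16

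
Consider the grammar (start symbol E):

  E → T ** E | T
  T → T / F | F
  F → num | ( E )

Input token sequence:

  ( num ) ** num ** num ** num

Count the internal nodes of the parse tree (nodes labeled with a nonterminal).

[E [T [F ( [E [T [F num]]] )]] ** [E [T [F num]] ** [E [T [F num]] ** [E [T [F num]]]]]]

15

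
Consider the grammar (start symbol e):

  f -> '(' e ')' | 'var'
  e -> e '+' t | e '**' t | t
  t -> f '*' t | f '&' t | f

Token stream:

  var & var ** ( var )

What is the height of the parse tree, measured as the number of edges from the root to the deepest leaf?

[e [e [t [f var] & [t [f var]]]] ** [t [f ( [e [t [f var]]] )]]]

6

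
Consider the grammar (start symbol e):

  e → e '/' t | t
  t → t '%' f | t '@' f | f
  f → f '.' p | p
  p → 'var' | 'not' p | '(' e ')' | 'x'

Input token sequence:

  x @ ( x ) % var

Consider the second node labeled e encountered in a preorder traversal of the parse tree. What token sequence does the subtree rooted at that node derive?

[e [t [t [t [f [p x]]] @ [f [p ( [e [t [f [p x]]]] )]]] % [f [p var]]]]

x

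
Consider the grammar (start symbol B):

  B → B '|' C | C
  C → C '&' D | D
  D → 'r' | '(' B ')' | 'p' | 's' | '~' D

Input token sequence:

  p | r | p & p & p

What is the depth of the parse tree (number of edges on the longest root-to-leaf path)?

[B [B [B [C [D p]]] | [C [D r]]] | [C [C [C [D p]] & [D p]] & [D p]]]

5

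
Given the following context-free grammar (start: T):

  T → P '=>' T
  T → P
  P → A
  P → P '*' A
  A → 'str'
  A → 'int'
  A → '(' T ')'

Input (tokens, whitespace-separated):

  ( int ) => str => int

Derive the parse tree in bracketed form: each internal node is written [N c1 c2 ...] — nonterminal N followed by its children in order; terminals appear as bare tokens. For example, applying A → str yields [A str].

[T [P [A ( [T [P [A int]]] )]] => [T [P [A str]] => [T [P [A int]]]]]

T
P => T
A => T
( T ) => T
( P ) => T
( A ) => T
( int ) => T
( int ) => P => T
( int ) => A => T
( int ) => str => T
( int ) => str => P
( int ) => str => A
( int ) => str => int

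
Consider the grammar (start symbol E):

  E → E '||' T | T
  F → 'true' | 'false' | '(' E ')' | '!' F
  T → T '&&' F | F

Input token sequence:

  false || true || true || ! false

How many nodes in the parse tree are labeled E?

[E [E [E [E [T [F false]]] || [T [F true]]] || [T [F true]]] || [T [F ! [F false]]]]

4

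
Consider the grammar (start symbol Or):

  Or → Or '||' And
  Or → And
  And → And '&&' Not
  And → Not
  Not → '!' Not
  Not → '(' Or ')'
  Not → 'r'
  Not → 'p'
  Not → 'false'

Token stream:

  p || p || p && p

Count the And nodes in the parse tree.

4

[Or [Or [Or [And [Not p]]] || [And [Not p]]] || [And [And [Not p]] && [Not p]]]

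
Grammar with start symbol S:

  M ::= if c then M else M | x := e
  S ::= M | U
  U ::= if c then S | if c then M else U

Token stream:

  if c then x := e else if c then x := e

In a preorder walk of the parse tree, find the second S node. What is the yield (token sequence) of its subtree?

[S [U if c then [M x := e] else [U if c then [S [M x := e]]]]]

x := e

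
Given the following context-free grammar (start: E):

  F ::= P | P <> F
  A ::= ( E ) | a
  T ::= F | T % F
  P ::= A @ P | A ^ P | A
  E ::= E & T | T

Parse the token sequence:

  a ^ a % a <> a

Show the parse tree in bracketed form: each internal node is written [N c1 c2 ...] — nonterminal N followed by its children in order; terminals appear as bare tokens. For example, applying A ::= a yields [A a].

[E [T [T [F [P [A a] ^ [P [A a]]]]] % [F [P [A a]] <> [F [P [A a]]]]]]

E
T
T % F
F % F
P % F
A ^ P % F
a ^ P % F
a ^ A % F
a ^ a % F
a ^ a % P <> F
a ^ a % A <> F
a ^ a % a <> F
a ^ a % a <> P
a ^ a % a <> A
a ^ a % a <> a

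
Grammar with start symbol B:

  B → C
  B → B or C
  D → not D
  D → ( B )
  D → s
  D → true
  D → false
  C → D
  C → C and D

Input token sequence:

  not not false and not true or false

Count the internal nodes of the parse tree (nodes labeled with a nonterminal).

[B [B [C [C [D not [D not [D false]]]] and [D not [D true]]]] or [C [D false]]]

11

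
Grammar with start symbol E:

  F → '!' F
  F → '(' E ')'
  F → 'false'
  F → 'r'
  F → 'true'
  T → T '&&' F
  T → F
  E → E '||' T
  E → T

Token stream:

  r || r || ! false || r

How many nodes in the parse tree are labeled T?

4

[E [E [E [E [T [F r]]] || [T [F r]]] || [T [F ! [F false]]]] || [T [F r]]]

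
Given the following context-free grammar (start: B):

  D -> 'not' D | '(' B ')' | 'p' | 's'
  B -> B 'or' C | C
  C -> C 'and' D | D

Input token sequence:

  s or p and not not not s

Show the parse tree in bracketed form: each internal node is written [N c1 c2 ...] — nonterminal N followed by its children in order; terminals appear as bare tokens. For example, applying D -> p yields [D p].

[B [B [C [D s]]] or [C [C [D p]] and [D not [D not [D not [D s]]]]]]

B
B or C
C or C
D or C
s or C
s or C and D
s or D and D
s or p and D
s or p and not D
s or p and not not D
s or p and not not not D
s or p and not not not s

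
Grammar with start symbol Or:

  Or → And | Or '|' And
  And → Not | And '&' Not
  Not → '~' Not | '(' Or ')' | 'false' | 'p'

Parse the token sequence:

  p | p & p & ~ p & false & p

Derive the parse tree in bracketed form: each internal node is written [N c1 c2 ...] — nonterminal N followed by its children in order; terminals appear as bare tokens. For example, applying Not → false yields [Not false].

[Or [Or [And [Not p]]] | [And [And [And [And [And [Not p]] & [Not p]] & [Not ~ [Not p]]] & [Not false]] & [Not p]]]

Or
Or | And
And | And
Not | And
p | And
p | And & Not
p | And & Not & Not
p | And & Not & Not & Not
p | And & Not & Not & Not & Not
p | Not & Not & Not & Not & Not
p | p & Not & Not & Not & Not
p | p & p & Not & Not & Not
p | p & p & ~ Not & Not & Not
p | p & p & ~ p & Not & Not
p | p & p & ~ p & false & Not
p | p & p & ~ p & false & p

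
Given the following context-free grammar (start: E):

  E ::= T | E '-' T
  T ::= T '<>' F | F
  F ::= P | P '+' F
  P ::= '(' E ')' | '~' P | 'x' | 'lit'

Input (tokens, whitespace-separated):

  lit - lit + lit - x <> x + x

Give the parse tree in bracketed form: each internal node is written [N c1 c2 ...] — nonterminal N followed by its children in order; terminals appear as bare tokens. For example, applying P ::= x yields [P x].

E
E - T
E - T - T
T - T - T
F - T - T
P - T - T
lit - T - T
lit - F - T
lit - P + F - T
lit - lit + F - T
lit - lit + P - T
lit - lit + lit - T
lit - lit + lit - T <> F
lit - lit + lit - F <> F
lit - lit + lit - P <> F
lit - lit + lit - x <> F
lit - lit + lit - x <> P + F
lit - lit + lit - x <> x + F
lit - lit + lit - x <> x + P
lit - lit + lit - x <> x + x

[E [E [E [T [F [P lit]]]] - [T [F [P lit] + [F [P lit]]]]] - [T [T [F [P x]]] <> [F [P x] + [F [P x]]]]]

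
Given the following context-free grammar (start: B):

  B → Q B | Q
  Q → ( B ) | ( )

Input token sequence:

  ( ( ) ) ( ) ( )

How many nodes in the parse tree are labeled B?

[B [Q ( [B [Q ( )]] )] [B [Q ( )] [B [Q ( )]]]]

4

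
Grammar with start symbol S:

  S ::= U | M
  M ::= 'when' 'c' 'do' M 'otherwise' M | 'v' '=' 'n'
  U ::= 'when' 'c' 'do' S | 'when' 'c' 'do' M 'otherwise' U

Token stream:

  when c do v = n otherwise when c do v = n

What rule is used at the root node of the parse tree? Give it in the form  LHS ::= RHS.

[S [U when c do [M v = n] otherwise [U when c do [S [M v = n]]]]]

S ::= U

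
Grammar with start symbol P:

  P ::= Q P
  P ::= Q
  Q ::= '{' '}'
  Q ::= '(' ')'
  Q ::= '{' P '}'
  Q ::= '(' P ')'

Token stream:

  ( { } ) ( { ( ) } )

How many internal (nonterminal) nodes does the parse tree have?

10

[P [Q ( [P [Q { }]] )] [P [Q ( [P [Q { [P [Q ( )]] }]] )]]]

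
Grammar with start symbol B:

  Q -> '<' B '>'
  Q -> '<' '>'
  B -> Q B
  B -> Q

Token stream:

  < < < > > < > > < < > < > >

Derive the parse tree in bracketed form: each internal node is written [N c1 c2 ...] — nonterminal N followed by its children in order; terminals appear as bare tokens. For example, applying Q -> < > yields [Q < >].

[B [Q < [B [Q < [B [Q < >]] >] [B [Q < >]]] >] [B [Q < [B [Q < >] [B [Q < >]]] >]]]

B
Q B
< B > B
< Q B > B
< < B > B > B
< < Q > B > B
< < < > > B > B
< < < > > Q > B
< < < > > < > > B
< < < > > < > > Q
< < < > > < > > < B >
< < < > > < > > < Q B >
< < < > > < > > < < > B >
< < < > > < > > < < > Q >
< < < > > < > > < < > < > >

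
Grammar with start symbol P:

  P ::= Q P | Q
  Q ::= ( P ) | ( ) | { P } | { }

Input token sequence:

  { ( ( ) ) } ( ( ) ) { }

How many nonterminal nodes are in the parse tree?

[P [Q { [P [Q ( [P [Q ( )]] )]] }] [P [Q ( [P [Q ( )]] )] [P [Q { }]]]]

12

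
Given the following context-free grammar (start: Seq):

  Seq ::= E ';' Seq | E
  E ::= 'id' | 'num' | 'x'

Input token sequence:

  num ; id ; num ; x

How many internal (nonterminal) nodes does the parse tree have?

8

[Seq [E num] ; [Seq [E id] ; [Seq [E num] ; [Seq [E x]]]]]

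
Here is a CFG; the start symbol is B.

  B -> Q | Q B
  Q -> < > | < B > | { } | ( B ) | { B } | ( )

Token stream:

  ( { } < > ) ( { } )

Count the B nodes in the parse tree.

5

[B [Q ( [B [Q { }] [B [Q < >]]] )] [B [Q ( [B [Q { }]] )]]]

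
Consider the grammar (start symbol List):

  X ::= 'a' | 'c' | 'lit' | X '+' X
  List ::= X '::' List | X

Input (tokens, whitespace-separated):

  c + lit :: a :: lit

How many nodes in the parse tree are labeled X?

[List [X [X c] + [X lit]] :: [List [X a] :: [List [X lit]]]]

5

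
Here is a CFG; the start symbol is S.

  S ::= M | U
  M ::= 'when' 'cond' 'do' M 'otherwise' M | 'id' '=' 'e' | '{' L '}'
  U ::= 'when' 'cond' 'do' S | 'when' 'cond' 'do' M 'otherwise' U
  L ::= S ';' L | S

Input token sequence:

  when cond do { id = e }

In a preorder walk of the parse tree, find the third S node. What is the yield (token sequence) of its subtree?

[S [U when cond do [S [M { [L [S [M id = e]]] }]]]]

id = e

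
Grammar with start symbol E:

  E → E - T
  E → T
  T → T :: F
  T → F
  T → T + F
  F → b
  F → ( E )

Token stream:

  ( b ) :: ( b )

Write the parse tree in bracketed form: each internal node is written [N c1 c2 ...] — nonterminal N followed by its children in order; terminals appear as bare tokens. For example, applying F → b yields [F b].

E
T
T :: F
F :: F
( E ) :: F
( T ) :: F
( F ) :: F
( b ) :: F
( b ) :: ( E )
( b ) :: ( T )
( b ) :: ( F )
( b ) :: ( b )

[E [T [T [F ( [E [T [F b]]] )]] :: [F ( [E [T [F b]]] )]]]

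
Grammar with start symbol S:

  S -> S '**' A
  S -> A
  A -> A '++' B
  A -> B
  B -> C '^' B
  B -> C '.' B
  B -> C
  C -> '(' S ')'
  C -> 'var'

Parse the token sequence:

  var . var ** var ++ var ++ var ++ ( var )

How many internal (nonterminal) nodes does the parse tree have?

[S [S [A [B [C var] . [B [C var]]]]] ** [A [A [A [A [B [C var]]] ++ [B [C var]]] ++ [B [C var]]] ++ [B [C ( [S [A [B [C var]]]] )]]]]

23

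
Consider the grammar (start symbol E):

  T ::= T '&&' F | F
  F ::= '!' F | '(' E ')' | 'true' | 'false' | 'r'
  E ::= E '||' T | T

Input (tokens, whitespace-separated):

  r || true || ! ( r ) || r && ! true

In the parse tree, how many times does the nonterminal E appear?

[E [E [E [E [T [F r]]] || [T [F true]]] || [T [F ! [F ( [E [T [F r]]] )]]]] || [T [T [F r]] && [F ! [F true]]]]

5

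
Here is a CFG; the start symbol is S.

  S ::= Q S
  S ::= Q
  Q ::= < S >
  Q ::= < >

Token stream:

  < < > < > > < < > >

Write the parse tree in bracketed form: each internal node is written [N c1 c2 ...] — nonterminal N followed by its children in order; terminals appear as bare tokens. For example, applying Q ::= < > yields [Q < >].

[S [Q < [S [Q < >] [S [Q < >]]] >] [S [Q < [S [Q < >]] >]]]

S
Q S
< S > S
< Q S > S
< < > S > S
< < > Q > S
< < > < > > S
< < > < > > Q
< < > < > > < S >
< < > < > > < Q >
< < > < > > < < > >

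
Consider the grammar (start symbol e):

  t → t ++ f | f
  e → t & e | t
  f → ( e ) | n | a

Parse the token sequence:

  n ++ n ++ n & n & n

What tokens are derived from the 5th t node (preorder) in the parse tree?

n

[e [t [t [t [f n]] ++ [f n]] ++ [f n]] & [e [t [f n]] & [e [t [f n]]]]]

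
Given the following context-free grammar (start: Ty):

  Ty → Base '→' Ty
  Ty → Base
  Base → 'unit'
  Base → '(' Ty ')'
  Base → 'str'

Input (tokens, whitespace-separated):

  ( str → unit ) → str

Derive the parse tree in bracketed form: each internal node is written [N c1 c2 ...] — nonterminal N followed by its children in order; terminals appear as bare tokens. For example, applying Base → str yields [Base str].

[Ty [Base ( [Ty [Base str] → [Ty [Base unit]]] )] → [Ty [Base str]]]

Ty
Base → Ty
( Ty ) → Ty
( Base → Ty ) → Ty
( str → Ty ) → Ty
( str → Base ) → Ty
( str → unit ) → Ty
( str → unit ) → Base
( str → unit ) → str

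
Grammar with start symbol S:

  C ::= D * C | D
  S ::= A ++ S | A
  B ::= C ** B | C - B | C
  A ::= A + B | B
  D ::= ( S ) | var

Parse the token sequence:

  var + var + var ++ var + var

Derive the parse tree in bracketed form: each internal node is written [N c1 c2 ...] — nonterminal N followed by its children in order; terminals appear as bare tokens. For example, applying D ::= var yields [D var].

[S [A [A [A [B [C [D var]]]] + [B [C [D var]]]] + [B [C [D var]]]] ++ [S [A [A [B [C [D var]]]] + [B [C [D var]]]]]]

S
A ++ S
A + B ++ S
A + B + B ++ S
B + B + B ++ S
C + B + B ++ S
D + B + B ++ S
var + B + B ++ S
var + C + B ++ S
var + D + B ++ S
var + var + B ++ S
var + var + C ++ S
var + var + D ++ S
var + var + var ++ S
var + var + var ++ A
var + var + var ++ A + B
var + var + var ++ B + B
var + var + var ++ C + B
var + var + var ++ D + B
var + var + var ++ var + B
var + var + var ++ var + C
var + var + var ++ var + D
var + var + var ++ var + var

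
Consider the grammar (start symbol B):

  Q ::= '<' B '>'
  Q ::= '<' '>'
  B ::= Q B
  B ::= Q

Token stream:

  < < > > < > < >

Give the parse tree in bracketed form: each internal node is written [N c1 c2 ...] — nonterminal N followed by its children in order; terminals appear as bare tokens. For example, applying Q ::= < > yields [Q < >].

[B [Q < [B [Q < >]] >] [B [Q < >] [B [Q < >]]]]

B
Q B
< B > B
< Q > B
< < > > B
< < > > Q B
< < > > < > B
< < > > < > Q
< < > > < > < >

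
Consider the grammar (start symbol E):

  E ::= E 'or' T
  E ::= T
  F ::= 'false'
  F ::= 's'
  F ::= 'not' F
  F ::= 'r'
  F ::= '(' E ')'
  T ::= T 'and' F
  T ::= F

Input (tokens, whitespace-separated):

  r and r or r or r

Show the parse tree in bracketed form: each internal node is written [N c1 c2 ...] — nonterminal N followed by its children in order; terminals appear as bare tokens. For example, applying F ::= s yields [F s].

[E [E [E [T [T [F r]] and [F r]]] or [T [F r]]] or [T [F r]]]

E
E or T
E or T or T
T or T or T
T and F or T or T
F and F or T or T
r and F or T or T
r and r or T or T
r and r or F or T
r and r or r or T
r and r or r or F
r and r or r or r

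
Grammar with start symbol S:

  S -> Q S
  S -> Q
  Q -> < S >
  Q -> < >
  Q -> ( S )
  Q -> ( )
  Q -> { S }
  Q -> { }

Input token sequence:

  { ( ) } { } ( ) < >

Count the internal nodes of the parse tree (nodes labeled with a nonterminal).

[S [Q { [S [Q ( )]] }] [S [Q { }] [S [Q ( )] [S [Q < >]]]]]

10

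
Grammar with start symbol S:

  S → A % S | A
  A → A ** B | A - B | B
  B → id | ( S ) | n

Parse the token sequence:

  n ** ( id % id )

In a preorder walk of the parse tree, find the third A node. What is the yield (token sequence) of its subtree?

id

[S [A [A [B n]] ** [B ( [S [A [B id]] % [S [A [B id]]]] )]]]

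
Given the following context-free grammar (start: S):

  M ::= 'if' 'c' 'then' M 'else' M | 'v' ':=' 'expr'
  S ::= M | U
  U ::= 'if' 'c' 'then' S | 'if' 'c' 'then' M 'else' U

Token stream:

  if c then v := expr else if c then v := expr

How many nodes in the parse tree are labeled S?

2

[S [U if c then [M v := expr] else [U if c then [S [M v := expr]]]]]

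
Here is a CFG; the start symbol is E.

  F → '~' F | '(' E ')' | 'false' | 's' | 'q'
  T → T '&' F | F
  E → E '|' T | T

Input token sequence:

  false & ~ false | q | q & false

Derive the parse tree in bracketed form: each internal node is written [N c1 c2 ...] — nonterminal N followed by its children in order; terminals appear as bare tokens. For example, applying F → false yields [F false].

[E [E [E [T [T [F false]] & [F ~ [F false]]]] | [T [F q]]] | [T [T [F q]] & [F false]]]

E
E | T
E | T | T
T | T | T
T & F | T | T
F & F | T | T
false & F | T | T
false & ~ F | T | T
false & ~ false | T | T
false & ~ false | F | T
false & ~ false | q | T
false & ~ false | q | T & F
false & ~ false | q | F & F
false & ~ false | q | q & F
false & ~ false | q | q & false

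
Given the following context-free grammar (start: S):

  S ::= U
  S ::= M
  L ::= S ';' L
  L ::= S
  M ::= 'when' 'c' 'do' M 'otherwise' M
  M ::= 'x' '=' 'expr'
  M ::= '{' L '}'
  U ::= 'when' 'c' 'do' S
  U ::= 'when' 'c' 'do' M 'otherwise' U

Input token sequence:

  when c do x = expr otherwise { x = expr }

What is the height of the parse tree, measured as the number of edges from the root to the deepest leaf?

6

[S [M when c do [M x = expr] otherwise [M { [L [S [M x = expr]]] }]]]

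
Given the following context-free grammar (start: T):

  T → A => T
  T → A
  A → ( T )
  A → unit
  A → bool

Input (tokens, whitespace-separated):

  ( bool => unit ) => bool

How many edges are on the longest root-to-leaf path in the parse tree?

[T [A ( [T [A bool] => [T [A unit]]] )] => [T [A bool]]]

5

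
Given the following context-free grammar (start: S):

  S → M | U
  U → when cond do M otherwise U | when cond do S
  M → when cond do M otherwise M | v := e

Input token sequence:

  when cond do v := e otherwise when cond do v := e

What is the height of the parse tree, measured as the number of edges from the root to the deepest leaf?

5

[S [U when cond do [M v := e] otherwise [U when cond do [S [M v := e]]]]]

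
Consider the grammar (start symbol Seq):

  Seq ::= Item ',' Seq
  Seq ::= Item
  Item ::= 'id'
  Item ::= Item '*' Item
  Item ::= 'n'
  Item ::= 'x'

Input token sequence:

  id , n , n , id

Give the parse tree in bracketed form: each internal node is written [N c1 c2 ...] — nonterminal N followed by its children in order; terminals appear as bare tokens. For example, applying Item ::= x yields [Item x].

Seq
Item , Seq
id , Seq
id , Item , Seq
id , n , Seq
id , n , Item , Seq
id , n , n , Seq
id , n , n , Item
id , n , n , id

[Seq [Item id] , [Seq [Item n] , [Seq [Item n] , [Seq [Item id]]]]]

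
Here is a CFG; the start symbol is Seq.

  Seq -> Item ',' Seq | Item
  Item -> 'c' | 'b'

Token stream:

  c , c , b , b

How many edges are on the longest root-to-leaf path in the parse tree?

5

[Seq [Item c] , [Seq [Item c] , [Seq [Item b] , [Seq [Item b]]]]]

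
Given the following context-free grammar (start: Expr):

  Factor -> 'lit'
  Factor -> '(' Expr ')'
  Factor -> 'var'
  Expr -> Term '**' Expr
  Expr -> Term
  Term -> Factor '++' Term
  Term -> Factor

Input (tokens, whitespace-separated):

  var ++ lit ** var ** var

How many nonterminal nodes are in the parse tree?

11

[Expr [Term [Factor var] ++ [Term [Factor lit]]] ** [Expr [Term [Factor var]] ** [Expr [Term [Factor var]]]]]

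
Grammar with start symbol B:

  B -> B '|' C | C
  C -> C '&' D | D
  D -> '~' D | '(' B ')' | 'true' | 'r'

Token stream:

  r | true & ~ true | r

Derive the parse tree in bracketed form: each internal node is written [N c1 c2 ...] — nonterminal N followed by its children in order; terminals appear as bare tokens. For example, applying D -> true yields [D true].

B
B | C
B | C | C
C | C | C
D | C | C
r | C | C
r | C & D | C
r | D & D | C
r | true & D | C
r | true & ~ D | C
r | true & ~ true | C
r | true & ~ true | D
r | true & ~ true | r

[B [B [B [C [D r]]] | [C [C [D true]] & [D ~ [D true]]]] | [C [D r]]]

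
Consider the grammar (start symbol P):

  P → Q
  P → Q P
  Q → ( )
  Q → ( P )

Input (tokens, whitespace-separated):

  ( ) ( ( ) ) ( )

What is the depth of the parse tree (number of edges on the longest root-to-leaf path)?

5

[P [Q ( )] [P [Q ( [P [Q ( )]] )] [P [Q ( )]]]]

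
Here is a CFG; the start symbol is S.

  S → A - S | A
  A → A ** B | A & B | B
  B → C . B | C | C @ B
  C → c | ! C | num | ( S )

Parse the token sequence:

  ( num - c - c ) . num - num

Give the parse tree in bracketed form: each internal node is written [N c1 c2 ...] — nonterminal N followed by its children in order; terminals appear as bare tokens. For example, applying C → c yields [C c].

[S [A [B [C ( [S [A [B [C num]]] - [S [A [B [C c]]] - [S [A [B [C c]]]]]] )] . [B [C num]]]] - [S [A [B [C num]]]]]

S
A - S
B - S
C . B - S
( S ) . B - S
( A - S ) . B - S
( B - S ) . B - S
( C - S ) . B - S
( num - S ) . B - S
( num - A - S ) . B - S
( num - B - S ) . B - S
( num - C - S ) . B - S
( num - c - S ) . B - S
( num - c - A ) . B - S
( num - c - B ) . B - S
( num - c - C ) . B - S
( num - c - c ) . B - S
( num - c - c ) . C - S
( num - c - c ) . num - S
( num - c - c ) . num - A
( num - c - c ) . num - B
( num - c - c ) . num - C
( num - c - c ) . num - num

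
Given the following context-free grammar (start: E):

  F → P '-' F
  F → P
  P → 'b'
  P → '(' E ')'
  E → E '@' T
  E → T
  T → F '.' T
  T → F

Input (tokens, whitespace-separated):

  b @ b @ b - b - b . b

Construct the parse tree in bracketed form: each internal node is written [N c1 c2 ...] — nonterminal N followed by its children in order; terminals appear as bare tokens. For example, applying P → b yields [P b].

[E [E [E [T [F [P b]]]] @ [T [F [P b]]]] @ [T [F [P b] - [F [P b] - [F [P b]]]] . [T [F [P b]]]]]

E
E @ T
E @ T @ T
T @ T @ T
F @ T @ T
P @ T @ T
b @ T @ T
b @ F @ T
b @ P @ T
b @ b @ T
b @ b @ F . T
b @ b @ P - F . T
b @ b @ b - F . T
b @ b @ b - P - F . T
b @ b @ b - b - F . T
b @ b @ b - b - P . T
b @ b @ b - b - b . T
b @ b @ b - b - b . F
b @ b @ b - b - b . P
b @ b @ b - b - b . b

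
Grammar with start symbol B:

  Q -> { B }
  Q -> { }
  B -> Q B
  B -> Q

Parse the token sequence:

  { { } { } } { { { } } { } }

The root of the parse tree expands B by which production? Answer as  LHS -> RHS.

[B [Q { [B [Q { }] [B [Q { }]]] }] [B [Q { [B [Q { [B [Q { }]] }] [B [Q { }]]] }]]]

B -> Q B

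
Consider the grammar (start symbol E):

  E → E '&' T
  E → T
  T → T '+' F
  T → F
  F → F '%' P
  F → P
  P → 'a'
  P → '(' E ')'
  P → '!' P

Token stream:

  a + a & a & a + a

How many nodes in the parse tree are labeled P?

5

[E [E [E [T [T [F [P a]]] + [F [P a]]]] & [T [F [P a]]]] & [T [T [F [P a]]] + [F [P a]]]]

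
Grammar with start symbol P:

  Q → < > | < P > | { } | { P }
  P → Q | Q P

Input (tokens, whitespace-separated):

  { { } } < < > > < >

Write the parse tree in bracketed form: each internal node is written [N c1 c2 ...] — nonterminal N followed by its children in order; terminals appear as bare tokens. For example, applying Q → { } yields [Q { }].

[P [Q { [P [Q { }]] }] [P [Q < [P [Q < >]] >] [P [Q < >]]]]

P
Q P
{ P } P
{ Q } P
{ { } } P
{ { } } Q P
{ { } } < P > P
{ { } } < Q > P
{ { } } < < > > P
{ { } } < < > > Q
{ { } } < < > > < >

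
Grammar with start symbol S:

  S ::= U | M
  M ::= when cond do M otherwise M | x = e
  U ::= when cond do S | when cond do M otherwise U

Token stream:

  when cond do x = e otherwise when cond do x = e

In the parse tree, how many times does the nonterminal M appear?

2

[S [U when cond do [M x = e] otherwise [U when cond do [S [M x = e]]]]]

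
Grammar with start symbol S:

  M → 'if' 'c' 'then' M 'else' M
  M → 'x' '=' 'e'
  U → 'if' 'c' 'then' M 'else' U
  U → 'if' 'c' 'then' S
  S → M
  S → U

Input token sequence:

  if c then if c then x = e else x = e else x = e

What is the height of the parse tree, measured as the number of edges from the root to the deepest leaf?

[S [M if c then [M if c then [M x = e] else [M x = e]] else [M x = e]]]

4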